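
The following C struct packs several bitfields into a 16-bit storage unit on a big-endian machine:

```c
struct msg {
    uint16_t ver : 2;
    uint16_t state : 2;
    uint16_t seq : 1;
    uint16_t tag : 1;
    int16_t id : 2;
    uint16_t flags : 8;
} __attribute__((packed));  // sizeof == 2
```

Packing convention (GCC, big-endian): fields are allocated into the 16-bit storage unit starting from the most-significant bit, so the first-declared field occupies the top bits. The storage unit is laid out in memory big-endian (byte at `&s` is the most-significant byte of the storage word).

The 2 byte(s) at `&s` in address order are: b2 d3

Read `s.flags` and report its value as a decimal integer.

211

[0]=0xb2 [1]=0xd3 (big-endian) → word 0xb2d3
ver:2 @ bit 14 → (0xb2d3>>14)&0x3 = 0x2
state:2 @ bit 12 → (0xb2d3>>12)&0x3 = 0x3
seq:1 @ bit 11 → (0xb2d3>>11)&0x1 = 0x0
tag:1 @ bit 10 → (0xb2d3>>10)&0x1 = 0x0
id:2 @ bit 8 → (0xb2d3>>8)&0x3 = 0x2
flags:8 @ bit 0 → (0xb2d3>>0)&0xff = 0xd3  ←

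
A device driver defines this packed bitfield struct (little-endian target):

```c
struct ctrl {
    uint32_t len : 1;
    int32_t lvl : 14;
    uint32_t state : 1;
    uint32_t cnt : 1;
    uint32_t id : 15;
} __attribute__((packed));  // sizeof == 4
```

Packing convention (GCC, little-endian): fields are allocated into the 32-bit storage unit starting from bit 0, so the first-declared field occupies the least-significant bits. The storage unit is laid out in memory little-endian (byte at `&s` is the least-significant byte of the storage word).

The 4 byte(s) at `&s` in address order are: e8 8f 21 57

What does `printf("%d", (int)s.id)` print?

[0]=0xe8 [1]=0x8f [2]=0x21 [3]=0x57 (little-endian) → word 0x57218fe8
len [0+:1] = (word>>0) & 0x1 = 0
lvl [1+:14] = (word>>1) & 0x3fff = 2036
state [15+:1] = (word>>15) & 0x1 = 1
cnt [16+:1] = (word>>16) & 0x1 = 1
id [17+:15] = (word>>17) & 0x7fff = 11152  ←

11152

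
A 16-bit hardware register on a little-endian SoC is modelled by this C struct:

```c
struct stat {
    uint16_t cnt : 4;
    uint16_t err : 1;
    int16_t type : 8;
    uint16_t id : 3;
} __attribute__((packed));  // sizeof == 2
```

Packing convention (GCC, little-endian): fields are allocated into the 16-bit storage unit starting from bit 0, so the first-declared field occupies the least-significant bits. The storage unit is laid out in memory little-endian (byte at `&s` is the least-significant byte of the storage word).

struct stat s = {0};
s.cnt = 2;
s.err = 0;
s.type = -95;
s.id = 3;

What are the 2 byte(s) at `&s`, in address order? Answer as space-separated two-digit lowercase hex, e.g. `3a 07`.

22 74

cnt:4 = 2 → 0x2 << 0 → word 0x0002
err:1 = 0 → 0x0 << 4 → word 0x0002
type:8 = -95 → 0xa1 << 5 → word 0x1422
id:3 = 3 → 0x3 << 13 → word 0x7422
word = 0x7422 → little-endian bytes:
  [0]=0x22  [1]=0x74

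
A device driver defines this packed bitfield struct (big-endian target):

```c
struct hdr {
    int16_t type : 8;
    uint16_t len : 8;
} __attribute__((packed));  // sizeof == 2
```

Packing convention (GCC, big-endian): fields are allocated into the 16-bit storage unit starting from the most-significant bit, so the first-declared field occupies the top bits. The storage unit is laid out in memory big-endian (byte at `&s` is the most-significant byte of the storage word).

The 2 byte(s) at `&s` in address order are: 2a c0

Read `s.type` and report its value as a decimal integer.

42

[0]=0x2a [1]=0xc0 (big-endian) → word 0x2ac0
type [8+:8] = (word>>8) & 0xff = 42  ←
len [0+:8] = (word>>0) & 0xff = 192
type signed 8b, MSB=0: value = 42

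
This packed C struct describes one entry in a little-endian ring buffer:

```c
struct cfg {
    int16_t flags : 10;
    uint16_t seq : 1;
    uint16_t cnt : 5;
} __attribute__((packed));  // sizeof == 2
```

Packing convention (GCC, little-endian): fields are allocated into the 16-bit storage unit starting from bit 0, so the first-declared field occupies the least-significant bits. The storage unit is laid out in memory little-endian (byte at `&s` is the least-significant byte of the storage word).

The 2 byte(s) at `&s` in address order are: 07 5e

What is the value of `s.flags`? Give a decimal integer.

-505

[0]=0x07 [1]=0x5e (little-endian) → word 0x5e07
flags [0+:10] = (word>>0) & 0x3ff = 519  ←
seq [10+:1] = (word>>10) & 0x1 = 1
cnt [11+:5] = (word>>11) & 0x1f = 11
flags signed 10b, MSB=1: 519 - 1024 = -505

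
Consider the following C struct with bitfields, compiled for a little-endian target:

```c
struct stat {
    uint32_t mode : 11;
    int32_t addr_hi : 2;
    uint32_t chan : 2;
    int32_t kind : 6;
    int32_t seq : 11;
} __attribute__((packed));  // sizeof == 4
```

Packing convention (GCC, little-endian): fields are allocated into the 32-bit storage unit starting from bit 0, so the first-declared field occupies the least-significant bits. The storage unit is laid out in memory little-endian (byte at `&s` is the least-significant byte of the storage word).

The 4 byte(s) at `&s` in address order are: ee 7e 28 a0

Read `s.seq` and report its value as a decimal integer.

-767

[0]=0xee [1]=0x7e [2]=0x28 [3]=0xa0 (little-endian) → word 0xa0287eee
mode:11 @ bit 0 → (0xa0287eee>>0)&0x7ff = 0x6ee
addr_hi:2 @ bit 11 → (0xa0287eee>>11)&0x3 = 0x3
chan:2 @ bit 13 → (0xa0287eee>>13)&0x3 = 0x3
kind:6 @ bit 15 → (0xa0287eee>>15)&0x3f = 0x10
seq:11 @ bit 21 → (0xa0287eee>>21)&0x7ff = 0x501  ←
seq signed 11b, MSB=1: 1281 - 2048 = -767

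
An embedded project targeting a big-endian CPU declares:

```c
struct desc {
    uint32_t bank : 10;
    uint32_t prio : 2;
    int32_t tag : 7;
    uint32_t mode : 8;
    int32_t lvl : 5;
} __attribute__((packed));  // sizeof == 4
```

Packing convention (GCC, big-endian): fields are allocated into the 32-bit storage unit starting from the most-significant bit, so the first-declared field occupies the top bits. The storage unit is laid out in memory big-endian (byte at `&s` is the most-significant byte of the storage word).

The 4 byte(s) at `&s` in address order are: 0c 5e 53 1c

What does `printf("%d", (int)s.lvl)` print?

[0]=0x0c [1]=0x5e [2]=0x53 [3]=0x1c (big-endian) → word 0x0c5e531c
bank [22+:10] = (word>>22) & 0x3ff = 49
prio [20+:2] = (word>>20) & 0x3 = 1
tag [13+:7] = (word>>13) & 0x7f = 114
mode [5+:8] = (word>>5) & 0xff = 152
lvl [0+:5] = (word>>0) & 0x1f = 28  ←
lvl signed 5b, MSB=1: 28 - 32 = -4

-4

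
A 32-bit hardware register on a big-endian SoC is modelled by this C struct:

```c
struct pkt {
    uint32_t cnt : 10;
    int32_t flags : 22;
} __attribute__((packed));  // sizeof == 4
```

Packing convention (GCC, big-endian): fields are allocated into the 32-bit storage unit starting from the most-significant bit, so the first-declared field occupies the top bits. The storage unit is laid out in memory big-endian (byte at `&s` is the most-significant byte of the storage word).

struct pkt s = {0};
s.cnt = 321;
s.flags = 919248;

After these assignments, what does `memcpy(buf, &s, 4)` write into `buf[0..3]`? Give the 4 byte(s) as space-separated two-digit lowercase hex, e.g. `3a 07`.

50 4e 06 d0

cnt (10b) val=321 bits=0x141 at bit 22: 0x50400000
flags (22b) val=919248 bits=0xe06d0 at bit 0: 0x504e06d0
word = 0x504e06d0 → big-endian bytes:
  [0]=0x50  [1]=0x4e  [2]=0x06  [3]=0xd0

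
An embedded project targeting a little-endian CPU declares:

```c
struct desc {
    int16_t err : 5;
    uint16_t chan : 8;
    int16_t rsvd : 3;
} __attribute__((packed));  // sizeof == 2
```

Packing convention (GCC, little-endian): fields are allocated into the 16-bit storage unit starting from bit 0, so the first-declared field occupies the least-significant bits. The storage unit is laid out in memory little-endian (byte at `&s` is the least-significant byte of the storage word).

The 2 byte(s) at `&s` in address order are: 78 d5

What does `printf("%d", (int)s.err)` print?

[0]=0x78 [1]=0xd5 (little-endian) → word 0xd578
err:5 @ bit 0 → (0xd578>>0)&0x1f = 0x18  ←
chan:8 @ bit 5 → (0xd578>>5)&0xff = 0xab
rsvd:3 @ bit 13 → (0xd578>>13)&0x7 = 0x6
err signed 5b, MSB=1: 24 - 32 = -8

-8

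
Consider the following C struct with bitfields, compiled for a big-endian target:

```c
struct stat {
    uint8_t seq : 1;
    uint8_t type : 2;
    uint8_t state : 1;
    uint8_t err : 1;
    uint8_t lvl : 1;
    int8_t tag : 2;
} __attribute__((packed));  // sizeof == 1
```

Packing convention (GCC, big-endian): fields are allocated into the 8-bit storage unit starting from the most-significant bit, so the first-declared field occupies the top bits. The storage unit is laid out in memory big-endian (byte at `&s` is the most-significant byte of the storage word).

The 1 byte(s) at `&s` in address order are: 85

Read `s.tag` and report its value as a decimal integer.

1

[0]=0x85 (big-endian) → word 0x85
seq:1 @ bit 7 → (0x85>>7)&0x1 = 0x1
type:2 @ bit 5 → (0x85>>5)&0x3 = 0x0
state:1 @ bit 4 → (0x85>>4)&0x1 = 0x0
err:1 @ bit 3 → (0x85>>3)&0x1 = 0x0
lvl:1 @ bit 2 → (0x85>>2)&0x1 = 0x1
tag:2 @ bit 0 → (0x85>>0)&0x3 = 0x1  ←
tag signed 2b, MSB=0: value = 1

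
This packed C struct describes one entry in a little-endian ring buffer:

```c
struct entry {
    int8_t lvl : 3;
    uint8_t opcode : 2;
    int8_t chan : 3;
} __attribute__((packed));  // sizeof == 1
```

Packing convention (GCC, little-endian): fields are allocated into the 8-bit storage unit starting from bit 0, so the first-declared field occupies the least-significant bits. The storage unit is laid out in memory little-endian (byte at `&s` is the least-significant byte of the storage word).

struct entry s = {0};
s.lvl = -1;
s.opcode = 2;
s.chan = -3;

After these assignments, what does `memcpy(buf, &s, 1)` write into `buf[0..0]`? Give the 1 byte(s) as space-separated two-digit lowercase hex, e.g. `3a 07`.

b7

lvl:3 = -1 → 0x7 << 0 → word 0x07
opcode:2 = 2 → 0x2 << 3 → word 0x17
chan:3 = -3 → 0x5 << 5 → word 0xb7
word = 0xb7 → little-endian bytes:
  [0]=0xb7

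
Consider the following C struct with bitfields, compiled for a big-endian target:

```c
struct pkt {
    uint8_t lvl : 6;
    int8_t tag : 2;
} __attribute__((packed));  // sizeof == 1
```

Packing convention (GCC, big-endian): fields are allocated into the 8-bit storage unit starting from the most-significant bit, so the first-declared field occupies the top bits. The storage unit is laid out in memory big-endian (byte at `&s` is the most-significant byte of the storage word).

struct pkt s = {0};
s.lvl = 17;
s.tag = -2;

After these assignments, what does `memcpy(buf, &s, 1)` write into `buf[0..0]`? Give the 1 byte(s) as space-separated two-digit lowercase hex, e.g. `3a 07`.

lvl (6b) val=17 bits=0x11 at bit 2: 0x44
tag (2b) val=-2 bits=0x2 at bit 0: 0x46
word = 0x46 → big-endian bytes:
  [0]=0x46

46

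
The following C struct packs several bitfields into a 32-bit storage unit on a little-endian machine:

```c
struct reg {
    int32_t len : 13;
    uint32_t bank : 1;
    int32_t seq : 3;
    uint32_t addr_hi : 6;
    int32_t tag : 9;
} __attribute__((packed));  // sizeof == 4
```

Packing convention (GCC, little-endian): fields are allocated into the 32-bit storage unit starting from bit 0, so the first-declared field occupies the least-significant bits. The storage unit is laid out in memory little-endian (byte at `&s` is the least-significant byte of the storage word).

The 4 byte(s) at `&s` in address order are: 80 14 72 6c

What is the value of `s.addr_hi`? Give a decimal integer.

57

[0]=0x80 [1]=0x14 [2]=0x72 [3]=0x6c (little-endian) → word 0x6c721480
len [0+:13] = (word>>0) & 0x1fff = 5248
bank [13+:1] = (word>>13) & 0x1 = 0
seq [14+:3] = (word>>14) & 0x7 = 0
addr_hi [17+:6] = (word>>17) & 0x3f = 57  ←
tag [23+:9] = (word>>23) & 0x1ff = 216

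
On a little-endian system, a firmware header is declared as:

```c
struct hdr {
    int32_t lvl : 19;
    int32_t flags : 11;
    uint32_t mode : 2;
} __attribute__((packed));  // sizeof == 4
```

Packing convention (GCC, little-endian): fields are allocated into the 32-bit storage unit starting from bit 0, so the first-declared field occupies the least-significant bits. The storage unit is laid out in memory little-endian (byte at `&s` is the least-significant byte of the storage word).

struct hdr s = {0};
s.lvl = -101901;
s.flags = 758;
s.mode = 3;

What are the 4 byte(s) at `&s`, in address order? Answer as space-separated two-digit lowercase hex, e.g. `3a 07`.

f3 71 b6 d7

lvl (19b) val=-101901 bits=0x671f3 at bit 0: 0x000671f3
flags (11b) val=758 bits=0x2f6 at bit 19: 0x17b671f3
mode (2b) val=3 bits=0x3 at bit 30: 0xd7b671f3
word = 0xd7b671f3 → little-endian bytes:
  [0]=0xf3  [1]=0x71  [2]=0xb6  [3]=0xd7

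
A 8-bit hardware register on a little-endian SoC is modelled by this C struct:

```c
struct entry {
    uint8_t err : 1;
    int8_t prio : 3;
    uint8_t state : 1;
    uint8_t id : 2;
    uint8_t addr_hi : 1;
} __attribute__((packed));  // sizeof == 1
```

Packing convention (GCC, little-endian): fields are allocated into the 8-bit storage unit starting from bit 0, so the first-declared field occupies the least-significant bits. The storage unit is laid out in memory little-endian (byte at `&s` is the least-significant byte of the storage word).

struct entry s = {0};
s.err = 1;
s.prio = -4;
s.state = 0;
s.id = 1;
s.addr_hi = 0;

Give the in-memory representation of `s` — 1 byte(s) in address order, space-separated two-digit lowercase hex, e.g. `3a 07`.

29

[0+:1] err=1 & 0x1 = 0x1; word=0x01
[1+:3] prio=-4 & 0x7 = 0x4; word=0x09
[4+:1] state=0 & 0x1 = 0x0; word=0x09
[5+:2] id=1 & 0x3 = 0x1; word=0x29
[7+:1] addr_hi=0 & 0x1 = 0x0; word=0x29
word = 0x29 → little-endian bytes:
  [0]=0x29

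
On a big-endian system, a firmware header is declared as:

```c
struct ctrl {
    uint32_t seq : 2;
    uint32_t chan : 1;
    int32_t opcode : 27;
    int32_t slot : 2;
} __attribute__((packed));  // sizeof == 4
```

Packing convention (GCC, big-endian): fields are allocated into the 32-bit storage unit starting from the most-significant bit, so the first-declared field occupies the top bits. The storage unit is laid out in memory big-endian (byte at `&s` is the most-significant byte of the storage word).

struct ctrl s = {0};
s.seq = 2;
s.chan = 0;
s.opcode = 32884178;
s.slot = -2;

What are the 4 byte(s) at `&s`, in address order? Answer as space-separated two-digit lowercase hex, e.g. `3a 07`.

87 d7 17 4a

seq:2 = 2 → 0x2 << 30 → word 0x80000000
chan:1 = 0 → 0x0 << 29 → word 0x80000000
opcode:27 = 32884178 → 0x1f5c5d2 << 2 → word 0x87d71748
slot:2 = -2 → 0x2 << 0 → word 0x87d7174a
word = 0x87d7174a → big-endian bytes:
  [0]=0x87  [1]=0xd7  [2]=0x17  [3]=0x4a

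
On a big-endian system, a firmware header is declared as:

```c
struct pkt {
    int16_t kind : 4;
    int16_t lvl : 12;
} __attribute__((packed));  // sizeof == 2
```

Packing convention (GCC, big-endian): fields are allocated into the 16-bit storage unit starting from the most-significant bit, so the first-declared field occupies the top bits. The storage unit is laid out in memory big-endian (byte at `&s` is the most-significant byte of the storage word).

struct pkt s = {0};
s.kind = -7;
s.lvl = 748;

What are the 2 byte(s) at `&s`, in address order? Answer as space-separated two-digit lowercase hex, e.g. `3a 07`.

[12+:4] kind=-7 & 0xf = 0x9; word=0x9000
[0+:12] lvl=748 & 0xfff = 0x2ec; word=0x92ec
word = 0x92ec → big-endian bytes:
  [0]=0x92  [1]=0xec

92 ec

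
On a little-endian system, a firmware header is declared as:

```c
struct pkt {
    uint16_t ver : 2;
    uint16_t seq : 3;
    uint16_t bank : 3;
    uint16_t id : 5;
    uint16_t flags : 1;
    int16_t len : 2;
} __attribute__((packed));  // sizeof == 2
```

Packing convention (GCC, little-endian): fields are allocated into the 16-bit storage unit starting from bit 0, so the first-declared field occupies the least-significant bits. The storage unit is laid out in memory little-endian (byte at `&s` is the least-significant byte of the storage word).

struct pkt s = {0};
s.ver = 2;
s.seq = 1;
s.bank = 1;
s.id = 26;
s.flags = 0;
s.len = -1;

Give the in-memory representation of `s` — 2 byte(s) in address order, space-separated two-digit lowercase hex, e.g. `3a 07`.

26 da

[0+:2] ver=2 & 0x3 = 0x2; word=0x0002
[2+:3] seq=1 & 0x7 = 0x1; word=0x0006
[5+:3] bank=1 & 0x7 = 0x1; word=0x0026
[8+:5] id=26 & 0x1f = 0x1a; word=0x1a26
[13+:1] flags=0 & 0x1 = 0x0; word=0x1a26
[14+:2] len=-1 & 0x3 = 0x3; word=0xda26
word = 0xda26 → little-endian bytes:
  [0]=0x26  [1]=0xda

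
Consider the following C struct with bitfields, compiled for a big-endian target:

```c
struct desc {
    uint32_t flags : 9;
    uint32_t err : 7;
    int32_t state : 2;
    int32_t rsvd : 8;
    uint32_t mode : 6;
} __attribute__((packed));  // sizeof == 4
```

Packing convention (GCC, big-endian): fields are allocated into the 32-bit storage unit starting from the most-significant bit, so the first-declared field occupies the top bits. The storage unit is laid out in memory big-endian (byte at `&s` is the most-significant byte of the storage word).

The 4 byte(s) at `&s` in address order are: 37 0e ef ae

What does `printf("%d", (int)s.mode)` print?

46

[0]=0x37 [1]=0x0e [2]=0xef [3]=0xae (big-endian) → word 0x370eefae
flags [23+:9] = (word>>23) & 0x1ff = 110
err [16+:7] = (word>>16) & 0x7f = 14
state [14+:2] = (word>>14) & 0x3 = 3
rsvd [6+:8] = (word>>6) & 0xff = 190
mode [0+:6] = (word>>0) & 0x3f = 46  ←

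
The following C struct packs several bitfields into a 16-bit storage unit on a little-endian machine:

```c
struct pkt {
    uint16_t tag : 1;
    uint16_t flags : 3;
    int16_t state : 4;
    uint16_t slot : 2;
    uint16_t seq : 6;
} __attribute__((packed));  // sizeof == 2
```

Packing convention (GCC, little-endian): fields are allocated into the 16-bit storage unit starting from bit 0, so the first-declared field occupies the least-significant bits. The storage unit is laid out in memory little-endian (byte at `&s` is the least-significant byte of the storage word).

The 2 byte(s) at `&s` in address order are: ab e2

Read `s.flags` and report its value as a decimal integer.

[0]=0xab [1]=0xe2 (little-endian) → word 0xe2ab
tag [0+:1] = (word>>0) & 0x1 = 1
flags [1+:3] = (word>>1) & 0x7 = 5  ←
state [4+:4] = (word>>4) & 0xf = 10
slot [8+:2] = (word>>8) & 0x3 = 2
seq [10+:6] = (word>>10) & 0x3f = 56

5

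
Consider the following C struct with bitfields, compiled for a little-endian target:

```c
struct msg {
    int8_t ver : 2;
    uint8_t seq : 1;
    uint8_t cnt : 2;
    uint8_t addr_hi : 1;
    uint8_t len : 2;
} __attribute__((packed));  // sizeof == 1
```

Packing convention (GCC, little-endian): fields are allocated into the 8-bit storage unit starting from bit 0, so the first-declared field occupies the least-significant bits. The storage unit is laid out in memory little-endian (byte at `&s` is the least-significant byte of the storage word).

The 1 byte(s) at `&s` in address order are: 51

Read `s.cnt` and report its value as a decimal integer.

2

[0]=0x51 (little-endian) → word 0x51
ver:2 @ bit 0 → (0x51>>0)&0x3 = 0x1
seq:1 @ bit 2 → (0x51>>2)&0x1 = 0x0
cnt:2 @ bit 3 → (0x51>>3)&0x3 = 0x2  ←
addr_hi:1 @ bit 5 → (0x51>>5)&0x1 = 0x0
len:2 @ bit 6 → (0x51>>6)&0x3 = 0x1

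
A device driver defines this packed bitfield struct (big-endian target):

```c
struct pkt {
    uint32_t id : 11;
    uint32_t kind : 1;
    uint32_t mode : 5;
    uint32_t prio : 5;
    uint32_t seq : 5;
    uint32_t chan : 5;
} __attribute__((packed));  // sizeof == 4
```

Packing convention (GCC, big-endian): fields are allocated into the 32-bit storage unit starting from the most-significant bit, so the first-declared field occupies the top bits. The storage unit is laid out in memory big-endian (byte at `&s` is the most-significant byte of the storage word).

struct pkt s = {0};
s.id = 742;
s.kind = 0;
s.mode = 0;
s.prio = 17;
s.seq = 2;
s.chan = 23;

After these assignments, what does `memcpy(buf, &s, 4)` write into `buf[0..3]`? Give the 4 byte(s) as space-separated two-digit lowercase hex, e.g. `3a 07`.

id (11b) val=742 bits=0x2e6 at bit 21: 0x5cc00000
kind (1b) val=0 bits=0x0 at bit 20: 0x5cc00000
mode (5b) val=0 bits=0x0 at bit 15: 0x5cc00000
prio (5b) val=17 bits=0x11 at bit 10: 0x5cc04400
seq (5b) val=2 bits=0x2 at bit 5: 0x5cc04440
chan (5b) val=23 bits=0x17 at bit 0: 0x5cc04457
word = 0x5cc04457 → big-endian bytes:
  [0]=0x5c  [1]=0xc0  [2]=0x44  [3]=0x57

5c c0 44 57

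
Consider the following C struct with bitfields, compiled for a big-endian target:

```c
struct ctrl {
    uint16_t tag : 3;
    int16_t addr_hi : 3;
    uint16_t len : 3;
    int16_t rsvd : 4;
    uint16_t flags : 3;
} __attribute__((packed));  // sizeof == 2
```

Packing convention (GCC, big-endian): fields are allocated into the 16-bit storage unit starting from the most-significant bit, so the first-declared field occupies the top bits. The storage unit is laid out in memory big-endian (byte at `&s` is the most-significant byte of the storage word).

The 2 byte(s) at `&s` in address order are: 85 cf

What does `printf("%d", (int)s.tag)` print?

[0]=0x85 [1]=0xcf (big-endian) → word 0x85cf
tag [13+:3] = (word>>13) & 0x7 = 4  ←
addr_hi [10+:3] = (word>>10) & 0x7 = 1
len [7+:3] = (word>>7) & 0x7 = 3
rsvd [3+:4] = (word>>3) & 0xf = 9
flags [0+:3] = (word>>0) & 0x7 = 7

4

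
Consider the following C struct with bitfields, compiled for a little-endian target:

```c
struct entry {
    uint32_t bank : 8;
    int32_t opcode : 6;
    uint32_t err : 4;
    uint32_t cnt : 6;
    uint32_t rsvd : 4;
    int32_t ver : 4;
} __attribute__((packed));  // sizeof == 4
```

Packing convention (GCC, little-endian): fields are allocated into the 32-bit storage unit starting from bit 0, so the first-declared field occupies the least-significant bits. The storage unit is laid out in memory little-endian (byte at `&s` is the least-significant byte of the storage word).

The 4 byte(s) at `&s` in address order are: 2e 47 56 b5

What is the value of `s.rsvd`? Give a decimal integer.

[0]=0x2e [1]=0x47 [2]=0x56 [3]=0xb5 (little-endian) → word 0xb556472e
bank:8 @ bit 0 → (0xb556472e>>0)&0xff = 0x2e
opcode:6 @ bit 8 → (0xb556472e>>8)&0x3f = 0x7
err:4 @ bit 14 → (0xb556472e>>14)&0xf = 0x9
cnt:6 @ bit 18 → (0xb556472e>>18)&0x3f = 0x15
rsvd:4 @ bit 24 → (0xb556472e>>24)&0xf = 0x5  ←
ver:4 @ bit 28 → (0xb556472e>>28)&0xf = 0xb

5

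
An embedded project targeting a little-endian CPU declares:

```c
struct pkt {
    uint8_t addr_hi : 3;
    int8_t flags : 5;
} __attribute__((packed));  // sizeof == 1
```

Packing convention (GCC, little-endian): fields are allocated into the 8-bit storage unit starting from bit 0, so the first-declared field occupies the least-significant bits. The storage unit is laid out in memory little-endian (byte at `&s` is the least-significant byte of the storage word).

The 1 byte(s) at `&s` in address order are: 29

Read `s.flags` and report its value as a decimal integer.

[0]=0x29 (little-endian) → word 0x29
addr_hi [0+:3] = (word>>0) & 0x7 = 1
flags [3+:5] = (word>>3) & 0x1f = 5  ←
flags signed 5b, MSB=0: value = 5

5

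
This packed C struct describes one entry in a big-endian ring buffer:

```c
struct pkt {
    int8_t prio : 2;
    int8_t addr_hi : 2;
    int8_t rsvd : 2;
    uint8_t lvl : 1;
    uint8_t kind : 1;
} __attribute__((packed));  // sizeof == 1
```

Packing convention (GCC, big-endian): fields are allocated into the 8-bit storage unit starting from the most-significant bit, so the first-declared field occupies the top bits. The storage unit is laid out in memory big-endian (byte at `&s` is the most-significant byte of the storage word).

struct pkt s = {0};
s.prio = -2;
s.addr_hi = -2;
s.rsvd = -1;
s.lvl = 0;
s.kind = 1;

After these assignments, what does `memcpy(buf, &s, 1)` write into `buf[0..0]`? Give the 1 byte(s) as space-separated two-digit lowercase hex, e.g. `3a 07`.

ad

prio:2 = -2 → 0x2 << 6 → word 0x80
addr_hi:2 = -2 → 0x2 << 4 → word 0xa0
rsvd:2 = -1 → 0x3 << 2 → word 0xac
lvl:1 = 0 → 0x0 << 1 → word 0xac
kind:1 = 1 → 0x1 << 0 → word 0xad
word = 0xad → big-endian bytes:
  [0]=0xad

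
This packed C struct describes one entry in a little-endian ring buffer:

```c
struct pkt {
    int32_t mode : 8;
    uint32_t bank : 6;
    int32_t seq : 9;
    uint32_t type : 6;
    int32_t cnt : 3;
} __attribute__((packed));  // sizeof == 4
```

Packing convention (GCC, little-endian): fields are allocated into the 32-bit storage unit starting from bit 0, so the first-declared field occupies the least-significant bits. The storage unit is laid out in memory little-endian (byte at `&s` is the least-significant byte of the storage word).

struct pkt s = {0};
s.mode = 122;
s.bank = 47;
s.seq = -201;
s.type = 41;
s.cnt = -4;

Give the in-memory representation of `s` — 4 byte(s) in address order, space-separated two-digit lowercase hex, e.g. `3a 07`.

7a ef cd 94

[0+:8] mode=122 & 0xff = 0x7a; word=0x0000007a
[8+:6] bank=47 & 0x3f = 0x2f; word=0x00002f7a
[14+:9] seq=-201 & 0x1ff = 0x137; word=0x004def7a
[23+:6] type=41 & 0x3f = 0x29; word=0x14cdef7a
[29+:3] cnt=-4 & 0x7 = 0x4; word=0x94cdef7a
word = 0x94cdef7a → little-endian bytes:
  [0]=0x7a  [1]=0xef  [2]=0xcd  [3]=0x94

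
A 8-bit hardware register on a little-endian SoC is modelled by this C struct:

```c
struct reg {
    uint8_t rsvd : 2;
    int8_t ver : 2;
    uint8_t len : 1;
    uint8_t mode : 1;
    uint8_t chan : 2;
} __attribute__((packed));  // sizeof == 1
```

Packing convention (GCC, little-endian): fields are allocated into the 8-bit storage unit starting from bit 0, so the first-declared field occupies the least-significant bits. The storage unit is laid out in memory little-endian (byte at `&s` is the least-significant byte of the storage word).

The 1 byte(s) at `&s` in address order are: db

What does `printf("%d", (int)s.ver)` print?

-2

[0]=0xdb (little-endian) → word 0xdb
rsvd:2 @ bit 0 → (0xdb>>0)&0x3 = 0x3
ver:2 @ bit 2 → (0xdb>>2)&0x3 = 0x2  ←
len:1 @ bit 4 → (0xdb>>4)&0x1 = 0x1
mode:1 @ bit 5 → (0xdb>>5)&0x1 = 0x0
chan:2 @ bit 6 → (0xdb>>6)&0x3 = 0x3
ver signed 2b, MSB=1: 2 - 4 = -2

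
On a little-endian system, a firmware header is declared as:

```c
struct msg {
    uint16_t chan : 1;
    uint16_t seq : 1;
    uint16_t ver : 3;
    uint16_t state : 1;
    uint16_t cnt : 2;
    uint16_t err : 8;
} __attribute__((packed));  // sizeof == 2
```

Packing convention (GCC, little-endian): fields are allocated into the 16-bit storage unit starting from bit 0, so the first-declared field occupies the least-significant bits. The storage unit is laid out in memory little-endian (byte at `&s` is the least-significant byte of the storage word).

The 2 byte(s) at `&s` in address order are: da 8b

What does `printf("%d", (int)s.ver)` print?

6

[0]=0xda [1]=0x8b (little-endian) → word 0x8bda
chan [0+:1] = (word>>0) & 0x1 = 0
seq [1+:1] = (word>>1) & 0x1 = 1
ver [2+:3] = (word>>2) & 0x7 = 6  ←
state [5+:1] = (word>>5) & 0x1 = 0
cnt [6+:2] = (word>>6) & 0x3 = 3
err [8+:8] = (word>>8) & 0xff = 139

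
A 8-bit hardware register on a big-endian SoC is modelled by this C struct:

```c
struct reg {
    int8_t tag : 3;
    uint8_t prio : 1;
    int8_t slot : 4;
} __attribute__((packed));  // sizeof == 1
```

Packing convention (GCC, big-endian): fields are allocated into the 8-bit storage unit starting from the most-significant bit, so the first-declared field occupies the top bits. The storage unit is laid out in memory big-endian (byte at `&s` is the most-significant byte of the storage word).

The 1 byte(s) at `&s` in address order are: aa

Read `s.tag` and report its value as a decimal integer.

[0]=0xaa (big-endian) → word 0xaa
tag:3 @ bit 5 → (0xaa>>5)&0x7 = 0x5  ←
prio:1 @ bit 4 → (0xaa>>4)&0x1 = 0x0
slot:4 @ bit 0 → (0xaa>>0)&0xf = 0xa
tag signed 3b, MSB=1: 5 - 8 = -3

-3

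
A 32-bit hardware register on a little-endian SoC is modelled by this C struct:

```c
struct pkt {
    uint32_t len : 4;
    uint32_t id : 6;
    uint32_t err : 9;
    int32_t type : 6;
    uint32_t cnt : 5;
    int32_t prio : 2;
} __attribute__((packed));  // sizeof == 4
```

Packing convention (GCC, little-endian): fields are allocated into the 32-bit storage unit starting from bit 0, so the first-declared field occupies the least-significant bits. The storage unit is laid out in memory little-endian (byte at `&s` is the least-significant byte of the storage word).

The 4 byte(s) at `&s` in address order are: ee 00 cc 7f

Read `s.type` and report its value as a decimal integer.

[0]=0xee [1]=0x00 [2]=0xcc [3]=0x7f (little-endian) → word 0x7fcc00ee
len:4 @ bit 0 → (0x7fcc00ee>>0)&0xf = 0xe
id:6 @ bit 4 → (0x7fcc00ee>>4)&0x3f = 0xe
err:9 @ bit 10 → (0x7fcc00ee>>10)&0x1ff = 0x100
type:6 @ bit 19 → (0x7fcc00ee>>19)&0x3f = 0x39  ←
cnt:5 @ bit 25 → (0x7fcc00ee>>25)&0x1f = 0x1f
prio:2 @ bit 30 → (0x7fcc00ee>>30)&0x3 = 0x1
type signed 6b, MSB=1: 57 - 64 = -7

-7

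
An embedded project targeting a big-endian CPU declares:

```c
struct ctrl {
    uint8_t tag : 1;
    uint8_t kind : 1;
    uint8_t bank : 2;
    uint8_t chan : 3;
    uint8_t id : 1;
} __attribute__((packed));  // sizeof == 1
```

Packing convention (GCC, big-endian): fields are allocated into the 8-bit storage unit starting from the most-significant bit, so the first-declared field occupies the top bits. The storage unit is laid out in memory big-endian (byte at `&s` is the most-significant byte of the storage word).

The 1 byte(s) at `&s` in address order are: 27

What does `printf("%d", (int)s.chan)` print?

[0]=0x27 (big-endian) → word 0x27
tag:1 @ bit 7 → (0x27>>7)&0x1 = 0x0
kind:1 @ bit 6 → (0x27>>6)&0x1 = 0x0
bank:2 @ bit 4 → (0x27>>4)&0x3 = 0x2
chan:3 @ bit 1 → (0x27>>1)&0x7 = 0x3  ←
id:1 @ bit 0 → (0x27>>0)&0x1 = 0x1

3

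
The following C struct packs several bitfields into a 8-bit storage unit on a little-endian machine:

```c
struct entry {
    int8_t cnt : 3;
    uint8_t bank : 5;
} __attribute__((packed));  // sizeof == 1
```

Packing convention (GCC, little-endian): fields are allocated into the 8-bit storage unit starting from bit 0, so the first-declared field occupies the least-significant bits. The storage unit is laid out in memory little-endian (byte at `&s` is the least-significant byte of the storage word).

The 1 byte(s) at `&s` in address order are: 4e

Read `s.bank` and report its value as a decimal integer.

[0]=0x4e (little-endian) → word 0x4e
cnt [0+:3] = (word>>0) & 0x7 = 6
bank [3+:5] = (word>>3) & 0x1f = 9  ←

9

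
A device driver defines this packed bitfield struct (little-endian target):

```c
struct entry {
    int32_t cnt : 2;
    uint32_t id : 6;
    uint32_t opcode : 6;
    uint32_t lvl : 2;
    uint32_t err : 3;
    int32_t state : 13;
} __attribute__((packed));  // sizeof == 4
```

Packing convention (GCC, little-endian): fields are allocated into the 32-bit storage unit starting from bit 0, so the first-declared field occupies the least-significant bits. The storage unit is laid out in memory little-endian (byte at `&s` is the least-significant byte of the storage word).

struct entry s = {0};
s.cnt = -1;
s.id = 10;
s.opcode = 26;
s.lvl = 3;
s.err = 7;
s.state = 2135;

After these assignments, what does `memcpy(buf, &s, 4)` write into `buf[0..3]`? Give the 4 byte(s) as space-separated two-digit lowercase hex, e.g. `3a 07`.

2b da bf 42

cnt:2 = -1 → 0x3 << 0 → word 0x00000003
id:6 = 10 → 0xa << 2 → word 0x0000002b
opcode:6 = 26 → 0x1a << 8 → word 0x00001a2b
lvl:2 = 3 → 0x3 << 14 → word 0x0000da2b
err:3 = 7 → 0x7 << 16 → word 0x0007da2b
state:13 = 2135 → 0x857 << 19 → word 0x42bfda2b
word = 0x42bfda2b → little-endian bytes:
  [0]=0x2b  [1]=0xda  [2]=0xbf  [3]=0x42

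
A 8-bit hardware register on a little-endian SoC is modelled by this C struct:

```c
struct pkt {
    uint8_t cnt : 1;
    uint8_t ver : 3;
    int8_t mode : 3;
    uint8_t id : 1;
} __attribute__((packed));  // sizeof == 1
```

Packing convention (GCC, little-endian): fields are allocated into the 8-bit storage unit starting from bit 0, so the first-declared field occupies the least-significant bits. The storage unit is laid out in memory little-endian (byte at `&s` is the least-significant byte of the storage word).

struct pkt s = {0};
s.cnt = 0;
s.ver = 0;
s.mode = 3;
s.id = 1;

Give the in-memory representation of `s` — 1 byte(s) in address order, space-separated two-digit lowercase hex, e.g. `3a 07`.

cnt:1 = 0 → 0x0 << 0 → word 0x00
ver:3 = 0 → 0x0 << 1 → word 0x00
mode:3 = 3 → 0x3 << 4 → word 0x30
id:1 = 1 → 0x1 << 7 → word 0xb0
word = 0xb0 → little-endian bytes:
  [0]=0xb0

b0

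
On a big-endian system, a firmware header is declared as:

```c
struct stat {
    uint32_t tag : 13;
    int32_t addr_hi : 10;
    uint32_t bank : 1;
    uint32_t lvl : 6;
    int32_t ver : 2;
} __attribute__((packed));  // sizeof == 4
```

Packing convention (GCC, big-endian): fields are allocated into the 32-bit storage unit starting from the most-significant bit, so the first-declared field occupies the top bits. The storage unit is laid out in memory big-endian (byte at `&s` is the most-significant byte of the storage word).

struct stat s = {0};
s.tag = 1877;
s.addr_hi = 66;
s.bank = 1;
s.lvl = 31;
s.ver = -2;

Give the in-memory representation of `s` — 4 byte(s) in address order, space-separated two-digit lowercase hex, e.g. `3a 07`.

3a a8 85 7e

tag (13b) val=1877 bits=0x755 at bit 19: 0x3aa80000
addr_hi (10b) val=66 bits=0x42 at bit 9: 0x3aa88400
bank (1b) val=1 bits=0x1 at bit 8: 0x3aa88500
lvl (6b) val=31 bits=0x1f at bit 2: 0x3aa8857c
ver (2b) val=-2 bits=0x2 at bit 0: 0x3aa8857e
word = 0x3aa8857e → big-endian bytes:
  [0]=0x3a  [1]=0xa8  [2]=0x85  [3]=0x7e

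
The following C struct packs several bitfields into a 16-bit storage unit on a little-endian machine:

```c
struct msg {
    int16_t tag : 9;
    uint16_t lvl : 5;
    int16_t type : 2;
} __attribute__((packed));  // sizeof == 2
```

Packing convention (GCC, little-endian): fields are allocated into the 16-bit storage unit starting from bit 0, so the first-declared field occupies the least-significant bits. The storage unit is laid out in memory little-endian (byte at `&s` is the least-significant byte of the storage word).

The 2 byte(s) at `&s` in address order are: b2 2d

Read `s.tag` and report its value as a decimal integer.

-78

[0]=0xb2 [1]=0x2d (little-endian) → word 0x2db2
tag:9 @ bit 0 → (0x2db2>>0)&0x1ff = 0x1b2  ←
lvl:5 @ bit 9 → (0x2db2>>9)&0x1f = 0x16
type:2 @ bit 14 → (0x2db2>>14)&0x3 = 0x0
tag signed 9b, MSB=1: 434 - 512 = -78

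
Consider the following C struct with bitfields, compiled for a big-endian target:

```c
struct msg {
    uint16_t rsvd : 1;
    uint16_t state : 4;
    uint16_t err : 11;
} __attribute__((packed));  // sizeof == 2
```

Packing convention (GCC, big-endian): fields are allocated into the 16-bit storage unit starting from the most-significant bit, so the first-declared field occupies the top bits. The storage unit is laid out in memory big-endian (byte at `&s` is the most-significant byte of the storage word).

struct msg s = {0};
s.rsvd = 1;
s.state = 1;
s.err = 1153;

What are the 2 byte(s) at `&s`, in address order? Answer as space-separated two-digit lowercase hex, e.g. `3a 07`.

8c 81

rsvd (1b) val=1 bits=0x1 at bit 15: 0x8000
state (4b) val=1 bits=0x1 at bit 11: 0x8800
err (11b) val=1153 bits=0x481 at bit 0: 0x8c81
word = 0x8c81 → big-endian bytes:
  [0]=0x8c  [1]=0x81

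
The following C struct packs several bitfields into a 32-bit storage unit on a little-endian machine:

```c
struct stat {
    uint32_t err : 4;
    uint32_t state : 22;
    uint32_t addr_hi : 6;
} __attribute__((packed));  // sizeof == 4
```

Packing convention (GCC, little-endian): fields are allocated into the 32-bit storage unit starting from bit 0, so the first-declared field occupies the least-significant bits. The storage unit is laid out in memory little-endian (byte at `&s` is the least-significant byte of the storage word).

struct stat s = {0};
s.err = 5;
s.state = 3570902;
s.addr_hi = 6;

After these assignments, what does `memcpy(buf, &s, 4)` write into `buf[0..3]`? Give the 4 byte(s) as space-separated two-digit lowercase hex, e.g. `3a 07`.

65 cd 67 1b

err (4b) val=5 bits=0x5 at bit 0: 0x00000005
state (22b) val=3570902 bits=0x367cd6 at bit 4: 0x0367cd65
addr_hi (6b) val=6 bits=0x6 at bit 26: 0x1b67cd65
word = 0x1b67cd65 → little-endian bytes:
  [0]=0x65  [1]=0xcd  [2]=0x67  [3]=0x1b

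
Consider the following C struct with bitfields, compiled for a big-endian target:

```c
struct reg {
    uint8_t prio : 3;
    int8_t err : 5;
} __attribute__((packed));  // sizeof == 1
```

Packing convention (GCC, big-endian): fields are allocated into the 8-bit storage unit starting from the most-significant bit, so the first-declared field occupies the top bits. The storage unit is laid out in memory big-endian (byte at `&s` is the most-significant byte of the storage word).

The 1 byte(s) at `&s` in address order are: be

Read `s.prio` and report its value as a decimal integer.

5

[0]=0xbe (big-endian) → word 0xbe
prio:3 @ bit 5 → (0xbe>>5)&0x7 = 0x5  ←
err:5 @ bit 0 → (0xbe>>0)&0x1f = 0x1e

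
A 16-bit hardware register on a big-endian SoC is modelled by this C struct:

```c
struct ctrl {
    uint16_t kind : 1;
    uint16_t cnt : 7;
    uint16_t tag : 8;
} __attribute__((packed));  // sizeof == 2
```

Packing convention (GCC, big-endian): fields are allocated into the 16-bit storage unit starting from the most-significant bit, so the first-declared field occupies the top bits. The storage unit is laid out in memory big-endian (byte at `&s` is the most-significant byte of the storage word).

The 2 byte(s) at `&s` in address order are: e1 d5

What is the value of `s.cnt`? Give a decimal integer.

97

[0]=0xe1 [1]=0xd5 (big-endian) → word 0xe1d5
kind:1 @ bit 15 → (0xe1d5>>15)&0x1 = 0x1
cnt:7 @ bit 8 → (0xe1d5>>8)&0x7f = 0x61  ←
tag:8 @ bit 0 → (0xe1d5>>0)&0xff = 0xd5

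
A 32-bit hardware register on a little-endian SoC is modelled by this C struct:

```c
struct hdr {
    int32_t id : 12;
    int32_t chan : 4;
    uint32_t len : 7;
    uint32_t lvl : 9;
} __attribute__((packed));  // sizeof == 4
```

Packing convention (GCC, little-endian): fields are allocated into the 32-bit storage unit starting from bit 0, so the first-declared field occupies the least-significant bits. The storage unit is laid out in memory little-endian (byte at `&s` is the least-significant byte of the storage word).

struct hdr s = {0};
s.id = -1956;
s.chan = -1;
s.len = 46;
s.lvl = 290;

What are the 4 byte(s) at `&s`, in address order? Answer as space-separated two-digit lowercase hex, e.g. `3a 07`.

5c f8 2e 91

[0+:12] id=-1956 & 0xfff = 0x85c; word=0x0000085c
[12+:4] chan=-1 & 0xf = 0xf; word=0x0000f85c
[16+:7] len=46 & 0x7f = 0x2e; word=0x002ef85c
[23+:9] lvl=290 & 0x1ff = 0x122; word=0x912ef85c
word = 0x912ef85c → little-endian bytes:
  [0]=0x5c  [1]=0xf8  [2]=0x2e  [3]=0x91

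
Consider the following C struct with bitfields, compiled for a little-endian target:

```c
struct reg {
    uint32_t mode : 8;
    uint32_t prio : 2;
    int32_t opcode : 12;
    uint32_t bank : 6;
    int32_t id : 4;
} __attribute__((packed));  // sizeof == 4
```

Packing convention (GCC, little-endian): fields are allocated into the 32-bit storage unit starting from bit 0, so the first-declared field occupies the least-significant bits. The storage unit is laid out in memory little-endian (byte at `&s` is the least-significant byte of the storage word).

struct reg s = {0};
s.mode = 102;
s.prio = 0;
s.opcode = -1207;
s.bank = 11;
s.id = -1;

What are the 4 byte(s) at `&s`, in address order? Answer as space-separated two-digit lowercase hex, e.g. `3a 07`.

mode:8 = 102 → 0x66 << 0 → word 0x00000066
prio:2 = 0 → 0x0 << 8 → word 0x00000066
opcode:12 = -1207 → 0xb49 << 10 → word 0x002d2466
bank:6 = 11 → 0xb << 22 → word 0x02ed2466
id:4 = -1 → 0xf << 28 → word 0xf2ed2466
word = 0xf2ed2466 → little-endian bytes:
  [0]=0x66  [1]=0x24  [2]=0xed  [3]=0xf2

66 24 ed f2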